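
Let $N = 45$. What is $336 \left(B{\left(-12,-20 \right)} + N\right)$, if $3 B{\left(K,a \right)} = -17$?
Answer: $13216$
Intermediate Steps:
$B{\left(K,a \right)} = - \frac{17}{3}$ ($B{\left(K,a \right)} = \frac{1}{3} \left(-17\right) = - \frac{17}{3}$)
$336 \left(B{\left(-12,-20 \right)} + N\right) = 336 \left(- \frac{17}{3} + 45\right) = 336 \cdot \frac{118}{3} = 13216$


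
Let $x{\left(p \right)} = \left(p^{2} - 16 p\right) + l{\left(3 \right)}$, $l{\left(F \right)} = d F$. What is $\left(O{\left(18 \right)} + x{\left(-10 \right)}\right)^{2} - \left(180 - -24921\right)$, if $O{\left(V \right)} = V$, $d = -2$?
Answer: $48883$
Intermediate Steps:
$l{\left(F \right)} = - 2 F$
$x{\left(p \right)} = -6 + p^{2} - 16 p$ ($x{\left(p \right)} = \left(p^{2} - 16 p\right) - 6 = -6 + p^{2} - 16 p$)
$\left(O{\left(18 \right)} + x{\left(-10 \right)}\right)^{2} - \left(180 - -24921\right) = \left(18 - \left(-154 - 100\right)\right)^{2} - \left(180 - -24921\right) = \left(18 + \left(-6 + 100 + 160\right)\right)^{2} - \left(180 + 24921\right) = \left(18 + 254\right)^{2} - 25101 = 272^{2} - 25101 = 73984 - 25101 = 48883$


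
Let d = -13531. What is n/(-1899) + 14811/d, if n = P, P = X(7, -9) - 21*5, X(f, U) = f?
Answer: -26800051/25695369 ≈ -1.0430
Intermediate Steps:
P = -98 (P = 7 - 21*5 = 7 - 105 = -98)
n = -98
n/(-1899) + 14811/d = -98/(-1899) + 14811/(-13531) = -98*(-1/1899) + 14811*(-1/13531) = 98/1899 - 14811/13531 = -26800051/25695369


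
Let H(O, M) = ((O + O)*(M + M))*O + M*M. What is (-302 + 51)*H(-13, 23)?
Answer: -4035327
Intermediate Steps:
H(O, M) = M² + 4*M*O² (H(O, M) = ((2*O)*(2*M))*O + M² = (4*M*O)*O + M² = 4*M*O² + M² = M² + 4*M*O²)
(-302 + 51)*H(-13, 23) = (-302 + 51)*(23*(23 + 4*(-13)²)) = -5773*(23 + 4*169) = -5773*(23 + 676) = -5773*699 = -251*16077 = -4035327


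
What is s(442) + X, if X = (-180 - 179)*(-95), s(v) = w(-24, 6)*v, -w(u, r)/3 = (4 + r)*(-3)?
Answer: 73885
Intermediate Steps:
w(u, r) = 36 + 9*r (w(u, r) = -3*(4 + r)*(-3) = -3*(-12 - 3*r) = 36 + 9*r)
s(v) = 90*v (s(v) = (36 + 9*6)*v = (36 + 54)*v = 90*v)
X = 34105 (X = -359*(-95) = 34105)
s(442) + X = 90*442 + 34105 = 39780 + 34105 = 73885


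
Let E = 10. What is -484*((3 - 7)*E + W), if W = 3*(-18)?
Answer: 45496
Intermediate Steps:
W = -54
-484*((3 - 7)*E + W) = -484*((3 - 7)*10 - 54) = -484*(-4*10 - 54) = -484*(-40 - 54) = -484*(-94) = 45496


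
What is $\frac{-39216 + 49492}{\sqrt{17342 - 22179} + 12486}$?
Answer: $\frac{128306136}{155905033} - \frac{10276 i \sqrt{4837}}{155905033} \approx 0.82298 - 0.0045841 i$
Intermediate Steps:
$\frac{-39216 + 49492}{\sqrt{17342 - 22179} + 12486} = \frac{10276}{\sqrt{-4837} + 12486} = \frac{10276}{i \sqrt{4837} + 12486} = \frac{10276}{12486 + i \sqrt{4837}}$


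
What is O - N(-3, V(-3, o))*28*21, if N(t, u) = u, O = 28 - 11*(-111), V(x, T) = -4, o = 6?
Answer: 3601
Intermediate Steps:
O = 1249 (O = 28 + 1221 = 1249)
O - N(-3, V(-3, o))*28*21 = 1249 - (-4*28)*21 = 1249 - (-112)*21 = 1249 - 1*(-2352) = 1249 + 2352 = 3601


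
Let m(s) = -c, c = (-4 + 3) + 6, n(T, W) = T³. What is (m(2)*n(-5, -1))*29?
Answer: 18125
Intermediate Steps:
c = 5 (c = -1 + 6 = 5)
m(s) = -5 (m(s) = -1*5 = -5)
(m(2)*n(-5, -1))*29 = -5*(-5)³*29 = -5*(-125)*29 = 625*29 = 18125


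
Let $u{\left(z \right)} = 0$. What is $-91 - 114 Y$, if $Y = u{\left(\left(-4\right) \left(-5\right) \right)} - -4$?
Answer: $-547$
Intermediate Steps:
$Y = 4$ ($Y = 0 - -4 = 0 + 4 = 4$)
$-91 - 114 Y = -91 - 456 = -547$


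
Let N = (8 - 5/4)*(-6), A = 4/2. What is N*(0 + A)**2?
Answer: -162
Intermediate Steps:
A = 2 (A = 4*(1/2) = 2)
N = -81/2 (N = (8 - 5*1/4)*(-6) = (8 - 5/4)*(-6) = (27/4)*(-6) = -81/2 ≈ -40.500)
N*(0 + A)**2 = -81*(0 + 2)**2/2 = -81/2*2**2 = -81/2*4 = -162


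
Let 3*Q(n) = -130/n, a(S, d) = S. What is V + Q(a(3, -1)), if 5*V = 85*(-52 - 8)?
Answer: -9310/9 ≈ -1034.4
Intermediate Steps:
Q(n) = -130/(3*n) (Q(n) = (-130/n)/3 = -130/(3*n))
V = -1020 (V = (85*(-52 - 8))/5 = (85*(-60))/5 = (⅕)*(-5100) = -1020)
V + Q(a(3, -1)) = -1020 - 130/3/3 = -1020 - 130/3*⅓ = -1020 - 130/9 = -9310/9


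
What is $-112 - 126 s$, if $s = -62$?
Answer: $7700$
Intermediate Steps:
$-112 - 126 s = -112 - -7812 = -112 + 7812 = 7700$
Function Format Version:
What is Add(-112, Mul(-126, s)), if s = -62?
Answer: 7700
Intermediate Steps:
Add(-112, Mul(-126, s)) = Add(-112, Mul(-126, -62)) = Add(-112, 7812) = 7700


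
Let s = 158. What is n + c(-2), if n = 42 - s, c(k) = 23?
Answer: -93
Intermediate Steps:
n = -116 (n = 42 - 1*158 = 42 - 158 = -116)
n + c(-2) = -116 + 23 = -93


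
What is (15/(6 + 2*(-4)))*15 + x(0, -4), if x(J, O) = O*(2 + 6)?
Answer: -289/2 ≈ -144.50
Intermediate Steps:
x(J, O) = 8*O (x(J, O) = O*8 = 8*O)
(15/(6 + 2*(-4)))*15 + x(0, -4) = (15/(6 + 2*(-4)))*15 + 8*(-4) = (15/(6 - 8))*15 - 32 = (15/(-2))*15 - 32 = (15*(-½))*15 - 32 = -15/2*15 - 32 = -225/2 - 32 = -289/2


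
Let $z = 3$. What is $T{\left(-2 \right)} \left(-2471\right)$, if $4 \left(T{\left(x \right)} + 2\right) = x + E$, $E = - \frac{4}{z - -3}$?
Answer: $\frac{19768}{3} \approx 6589.3$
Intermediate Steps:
$E = - \frac{2}{3}$ ($E = - \frac{4}{3 - -3} = - \frac{4}{3 + 3} = - \frac{4}{6} = \left(-4\right) \frac{1}{6} = - \frac{2}{3} \approx -0.66667$)
$T{\left(x \right)} = - \frac{13}{6} + \frac{x}{4}$ ($T{\left(x \right)} = -2 + \frac{x - \frac{2}{3}}{4} = -2 + \frac{- \frac{2}{3} + x}{4} = -2 + \left(- \frac{1}{6} + \frac{x}{4}\right) = - \frac{13}{6} + \frac{x}{4}$)
$T{\left(-2 \right)} \left(-2471\right) = \left(- \frac{13}{6} + \frac{1}{4} \left(-2\right)\right) \left(-2471\right) = \left(- \frac{13}{6} - \frac{1}{2}\right) \left(-2471\right) = \left(- \frac{8}{3}\right) \left(-2471\right) = \frac{19768}{3}$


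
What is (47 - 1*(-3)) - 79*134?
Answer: -10536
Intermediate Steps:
(47 - 1*(-3)) - 79*134 = (47 + 3) - 10586 = 50 - 10586 = -10536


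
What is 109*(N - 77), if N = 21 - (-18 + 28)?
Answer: -7194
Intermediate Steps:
N = 11 (N = 21 - 1*10 = 21 - 10 = 11)
109*(N - 77) = 109*(11 - 77) = 109*(-66) = -7194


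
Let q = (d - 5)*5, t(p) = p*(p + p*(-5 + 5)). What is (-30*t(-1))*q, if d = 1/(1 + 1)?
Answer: 675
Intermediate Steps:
d = 1/2 ≈ 0.50000
t(p) = p**2 (t(p) = p*(p + p*0) = p*(p + 0) = p*p = p**2)
q = -45/2 (q = (1/2 - 5)*5 = -9/2*5 = -45/2 ≈ -22.500)
(-30*t(-1))*q = -30*(-1)**2*(-45/2) = -30*1*(-45/2) = -30*(-45/2) = 675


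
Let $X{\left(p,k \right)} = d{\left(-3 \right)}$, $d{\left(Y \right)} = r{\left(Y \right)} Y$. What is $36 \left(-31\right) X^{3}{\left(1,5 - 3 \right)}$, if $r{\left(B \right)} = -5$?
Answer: $-3766500$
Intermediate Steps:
$d{\left(Y \right)} = - 5 Y$
$X{\left(p,k \right)} = 15$ ($X{\left(p,k \right)} = \left(-5\right) \left(-3\right) = 15$)
$36 \left(-31\right) X^{3}{\left(1,5 - 3 \right)} = 36 \left(-31\right) 15^{3} = \left(-1116\right) 3375 = -3766500$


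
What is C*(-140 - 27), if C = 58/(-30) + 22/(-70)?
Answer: 39412/105 ≈ 375.35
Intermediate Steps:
C = -236/105 (C = 58*(-1/30) + 22*(-1/70) = -29/15 - 11/35 = -236/105 ≈ -2.2476)
C*(-140 - 27) = -236*(-140 - 27)/105 = -236/105*(-167) = 39412/105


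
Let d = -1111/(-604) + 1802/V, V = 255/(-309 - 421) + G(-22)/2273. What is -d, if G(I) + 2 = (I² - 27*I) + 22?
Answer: -361246213799/26808540 ≈ -13475.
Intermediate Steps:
G(I) = 20 + I² - 27*I (G(I) = -2 + ((I² - 27*I) + 22) = -2 + (22 + I² - 27*I) = 20 + I² - 27*I)
V = 44385/331858 (V = 255/(-309 - 421) + (20 + (-22)² - 27*(-22))/2273 = 255/(-730) + (20 + 484 + 594)*(1/2273) = 255*(-1/730) + 1098*(1/2273) = -51/146 + 1098/2273 = 44385/331858 ≈ 0.13375)
d = 361246213799/26808540 (d = -1111/(-604) + 1802/(44385/331858) = -1111*(-1/604) + 1802*(331858/44385) = 1111/604 + 598008116/44385 = 361246213799/26808540 ≈ 13475.)
-d = -1*361246213799/26808540 = -361246213799/26808540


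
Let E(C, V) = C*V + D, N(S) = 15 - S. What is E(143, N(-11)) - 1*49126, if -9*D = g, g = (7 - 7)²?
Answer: -45408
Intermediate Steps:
g = 0 (g = 0² = 0)
D = 0 (D = -⅑*0 = 0)
E(C, V) = C*V (E(C, V) = C*V + 0 = C*V)
E(143, N(-11)) - 1*49126 = 143*(15 - 1*(-11)) - 1*49126 = 143*(15 + 11) - 49126 = 143*26 - 49126 = 3718 - 49126 = -45408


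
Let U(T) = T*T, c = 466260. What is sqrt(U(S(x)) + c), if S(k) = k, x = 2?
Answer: 2*sqrt(116566) ≈ 682.83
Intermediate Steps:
U(T) = T**2
sqrt(U(S(x)) + c) = sqrt(2**2 + 466260) = sqrt(4 + 466260) = sqrt(466264) = 2*sqrt(116566)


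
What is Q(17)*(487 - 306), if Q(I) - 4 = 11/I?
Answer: 14299/17 ≈ 841.12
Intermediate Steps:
Q(I) = 4 + 11/I
Q(17)*(487 - 306) = (4 + 11/17)*(487 - 306) = (4 + 11*(1/17))*181 = (4 + 11/17)*181 = (79/17)*181 = 14299/17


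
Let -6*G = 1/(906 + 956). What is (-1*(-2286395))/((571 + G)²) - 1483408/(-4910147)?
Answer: 1461590437007959594528/199815157011126540587 ≈ 7.3147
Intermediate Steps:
G = -1/11172 (G = -1/(6*(906 + 956)) = -⅙/1862 = -⅙*1/1862 = -1/11172 ≈ -8.9510e-5)
(-1*(-2286395))/((571 + G)²) - 1483408/(-4910147) = (-1*(-2286395))/((571 - 1/11172)²) - 1483408/(-4910147) = 2286395/((6379211/11172)²) - 1483408*(-1/4910147) = 2286395/(40694332982521/124813584) + 1483408/4910147 = 2286395*(124813584/40694332982521) + 1483408/4910147 = 285373154389680/40694332982521 + 1483408/4910147 = 1461590437007959594528/199815157011126540587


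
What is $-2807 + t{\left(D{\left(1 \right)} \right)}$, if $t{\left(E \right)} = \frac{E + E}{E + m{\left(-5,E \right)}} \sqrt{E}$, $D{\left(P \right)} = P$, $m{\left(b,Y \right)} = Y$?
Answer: $-2806$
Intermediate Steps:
$t{\left(E \right)} = \sqrt{E}$ ($t{\left(E \right)} = \frac{E + E}{E + E} \sqrt{E} = \frac{2 E}{2 E} \sqrt{E} = 2 E \frac{1}{2 E} \sqrt{E} = 1 \sqrt{E} = \sqrt{E}$)
$-2807 + t{\left(D{\left(1 \right)} \right)} = -2807 + \sqrt{1} = -2807 + 1 = -2806$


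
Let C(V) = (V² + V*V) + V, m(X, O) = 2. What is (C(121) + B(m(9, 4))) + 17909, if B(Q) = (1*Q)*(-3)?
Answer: 47306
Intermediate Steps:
B(Q) = -3*Q (B(Q) = Q*(-3) = -3*Q)
C(V) = V + 2*V² (C(V) = (V² + V²) + V = 2*V² + V = V + 2*V²)
(C(121) + B(m(9, 4))) + 17909 = (121*(1 + 2*121) - 3*2) + 17909 = (121*(1 + 242) - 6) + 17909 = (121*243 - 6) + 17909 = (29403 - 6) + 17909 = 29397 + 17909 = 47306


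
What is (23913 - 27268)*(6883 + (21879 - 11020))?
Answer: -59524410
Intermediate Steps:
(23913 - 27268)*(6883 + (21879 - 11020)) = -3355*(6883 + 10859) = -3355*17742 = -59524410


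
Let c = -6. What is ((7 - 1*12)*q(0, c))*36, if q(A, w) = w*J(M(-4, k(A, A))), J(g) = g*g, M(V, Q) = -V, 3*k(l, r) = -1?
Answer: 17280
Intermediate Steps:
k(l, r) = -⅓ (k(l, r) = (⅓)*(-1) = -⅓)
J(g) = g²
q(A, w) = 16*w (q(A, w) = w*(-1*(-4))² = w*4² = w*16 = 16*w)
((7 - 1*12)*q(0, c))*36 = ((7 - 1*12)*(16*(-6)))*36 = ((7 - 12)*(-96))*36 = -5*(-96)*36 = 480*36 = 17280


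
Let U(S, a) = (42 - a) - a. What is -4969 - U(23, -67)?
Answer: -5145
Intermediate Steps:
U(S, a) = 42 - 2*a
-4969 - U(23, -67) = -4969 - (42 - 2*(-67)) = -4969 - (42 + 134) = -4969 - 1*176 = -4969 - 176 = -5145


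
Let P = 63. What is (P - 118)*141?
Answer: -7755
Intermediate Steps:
(P - 118)*141 = (63 - 118)*141 = -55*141 = -7755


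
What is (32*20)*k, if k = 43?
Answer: 27520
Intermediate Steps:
(32*20)*k = (32*20)*43 = 640*43 = 27520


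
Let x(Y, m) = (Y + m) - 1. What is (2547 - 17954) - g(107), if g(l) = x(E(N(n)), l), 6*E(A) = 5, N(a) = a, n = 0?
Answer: -93083/6 ≈ -15514.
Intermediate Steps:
E(A) = 5/6 (E(A) = (1/6)*5 = 5/6)
x(Y, m) = -1 + Y + m
g(l) = -1/6 + l (g(l) = -1 + 5/6 + l = -1/6 + l)
(2547 - 17954) - g(107) = (2547 - 17954) - (-1/6 + 107) = -15407 - 1*641/6 = -15407 - 641/6 = -93083/6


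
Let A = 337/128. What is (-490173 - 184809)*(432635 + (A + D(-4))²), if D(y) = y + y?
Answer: -2392393986663219/8192 ≈ -2.9204e+11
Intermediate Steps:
A = 337/128 (A = 337*(1/128) = 337/128 ≈ 2.6328)
D(y) = 2*y
(-490173 - 184809)*(432635 + (A + D(-4))²) = (-490173 - 184809)*(432635 + (337/128 + 2*(-4))²) = -674982*(432635 + (337/128 - 8)²) = -674982*(432635 + (-687/128)²) = -674982*(432635 + 471969/16384) = -674982*7088763809/16384 = -2392393986663219/8192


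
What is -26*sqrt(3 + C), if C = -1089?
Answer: -26*I*sqrt(1086) ≈ -856.82*I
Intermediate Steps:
-26*sqrt(3 + C) = -26*sqrt(3 - 1089) = -26*I*sqrt(1086)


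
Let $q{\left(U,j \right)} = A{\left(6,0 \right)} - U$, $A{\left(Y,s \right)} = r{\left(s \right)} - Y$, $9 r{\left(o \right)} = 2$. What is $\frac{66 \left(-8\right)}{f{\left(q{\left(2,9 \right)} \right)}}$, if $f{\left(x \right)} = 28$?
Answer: $- \frac{132}{7} \approx -18.857$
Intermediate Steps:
$r{\left(o \right)} = \frac{2}{9}$ ($r{\left(o \right)} = \frac{1}{9} \cdot 2 = \frac{2}{9}$)
$A{\left(Y,s \right)} = \frac{2}{9} - Y$
$q{\left(U,j \right)} = - \frac{52}{9} - U$ ($q{\left(U,j \right)} = \left(\frac{2}{9} - 6\right) - U = - \frac{52}{9} - U$)
$\frac{66 \left(-8\right)}{f{\left(q{\left(2,9 \right)} \right)}} = \frac{66 \left(-8\right)}{28} = \left(-528\right) \frac{1}{28} = - \frac{132}{7}$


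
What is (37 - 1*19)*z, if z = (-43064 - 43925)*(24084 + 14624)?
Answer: -60609063816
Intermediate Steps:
z = -3367170212 (z = -86989*38708 = -3367170212)
(37 - 1*19)*z = (37 - 1*19)*(-3367170212) = (37 - 19)*(-3367170212) = 18*(-3367170212) = -60609063816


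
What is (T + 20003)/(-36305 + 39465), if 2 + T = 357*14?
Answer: 24999/3160 ≈ 7.9111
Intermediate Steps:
T = 4996 (T = -2 + 357*14 = -2 + 4998 = 4996)
(T + 20003)/(-36305 + 39465) = (4996 + 20003)/(-36305 + 39465) = 24999/3160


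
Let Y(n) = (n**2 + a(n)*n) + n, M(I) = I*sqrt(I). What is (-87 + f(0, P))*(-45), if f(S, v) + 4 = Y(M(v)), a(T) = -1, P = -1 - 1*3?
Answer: 6975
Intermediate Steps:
P = -4 (P = -1 - 3 = -4)
M(I) = I**(3/2)
Y(n) = n**2 (Y(n) = (n**2 - n) + n = n**2)
f(S, v) = -4 + v**3 (f(S, v) = -4 + (v**(3/2))**2 = -4 + v**3)
(-87 + f(0, P))*(-45) = (-87 + (-4 + (-4)**3))*(-45) = (-87 + (-4 - 64))*(-45) = (-87 - 68)*(-45) = -155*(-45) = 6975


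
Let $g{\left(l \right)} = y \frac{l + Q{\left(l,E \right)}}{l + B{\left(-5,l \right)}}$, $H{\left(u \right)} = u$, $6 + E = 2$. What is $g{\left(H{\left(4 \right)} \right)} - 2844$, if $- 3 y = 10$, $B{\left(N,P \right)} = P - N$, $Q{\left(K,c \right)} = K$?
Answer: $- \frac{110996}{39} \approx -2846.1$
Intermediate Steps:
$E = -4$ ($E = -6 + 2 = -4$)
$y = - \frac{10}{3}$ ($y = \left(- \frac{1}{3}\right) 10 = - \frac{10}{3} \approx -3.3333$)
$g{\left(l \right)} = - \frac{20 l}{3 \left(5 + 2 l\right)}$ ($g{\left(l \right)} = - \frac{10 \frac{l + l}{l + \left(l - -5\right)}}{3} = - \frac{10 \frac{2 l}{l + \left(l + 5\right)}}{3} = - \frac{10 \frac{2 l}{l + \left(5 + l\right)}}{3} = - \frac{10 \frac{2 l}{5 + 2 l}}{3} = - \frac{20 l}{3 \left(5 + 2 l\right)}$)
$g{\left(H{\left(4 \right)} \right)} - 2844 = \left(-20\right) 4 \frac{1}{15 + 6 \cdot 4} - 2844 = \left(-20\right) 4 \frac{1}{15 + 24} - 2844 = \left(-20\right) 4 \cdot \frac{1}{39} - 2844 = - \frac{80}{39} - 2844 = - \frac{110996}{39}$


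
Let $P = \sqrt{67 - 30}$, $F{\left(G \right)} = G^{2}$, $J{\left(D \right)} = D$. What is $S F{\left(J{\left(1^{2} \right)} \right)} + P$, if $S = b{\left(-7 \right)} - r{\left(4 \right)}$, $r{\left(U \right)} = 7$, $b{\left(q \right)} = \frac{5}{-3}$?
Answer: $- \frac{26}{3} + \sqrt{37} \approx -2.5839$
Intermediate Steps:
$b{\left(q \right)} = - \frac{5}{3}$ ($b{\left(q \right)} = 5 \left(- \frac{1}{3}\right) = - \frac{5}{3}$)
$S = - \frac{26}{3}$ ($S = - \frac{5}{3} - 7 = - \frac{26}{3} \approx -8.6667$)
$P = \sqrt{37} \approx 6.0828$
$S F{\left(J{\left(1^{2} \right)} \right)} + P = - \frac{26 \left(1^{2}\right)^{2}}{3} + \sqrt{37} = - \frac{26 \cdot 1^{2}}{3} + \sqrt{37} = \left(- \frac{26}{3}\right) 1 + \sqrt{37} = - \frac{26}{3} + \sqrt{37}$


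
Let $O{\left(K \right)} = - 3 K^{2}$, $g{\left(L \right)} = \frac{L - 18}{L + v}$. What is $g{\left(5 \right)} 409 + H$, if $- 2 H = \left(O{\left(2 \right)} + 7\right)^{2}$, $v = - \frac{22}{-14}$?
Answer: $- \frac{18897}{23} \approx -821.61$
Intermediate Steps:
$v = \frac{11}{7}$ ($v = \left(-22\right) \left(- \frac{1}{14}\right) = \frac{11}{7} \approx 1.5714$)
$g{\left(L \right)} = \frac{-18 + L}{\frac{11}{7} + L}$ ($g{\left(L \right)} = \frac{L - 18}{L + \frac{11}{7}} = \frac{-18 + L}{\frac{11}{7} + L}$)
$H = - \frac{25}{2}$ ($H = - \frac{\left(- 3 \cdot 2^{2} + 7\right)^{2}}{2} = - \frac{\left(\left(-3\right) 4 + 7\right)^{2}}{2} = - \frac{\left(-12 + 7\right)^{2}}{2} = - \frac{\left(-5\right)^{2}}{2} = \left(- \frac{1}{2}\right) 25 = - \frac{25}{2} \approx -12.5$)
$g{\left(5 \right)} 409 + H = \frac{7 \left(-18 + 5\right)}{11 + 7 \cdot 5} \cdot 409 - \frac{25}{2} = 7 \frac{1}{11 + 35} \left(-13\right) 409 - \frac{25}{2} = 7 \cdot \frac{1}{46} \left(-13\right) 409 - \frac{25}{2} = \left(- \frac{91}{46}\right) 409 - \frac{25}{2} = - \frac{37219}{46} - \frac{25}{2} = - \frac{18897}{23}$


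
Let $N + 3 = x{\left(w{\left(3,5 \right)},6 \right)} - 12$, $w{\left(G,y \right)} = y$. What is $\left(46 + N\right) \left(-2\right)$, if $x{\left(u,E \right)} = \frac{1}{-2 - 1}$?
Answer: $- \frac{184}{3} \approx -61.333$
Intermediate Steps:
$x{\left(u,E \right)} = - \frac{1}{3}$ ($x{\left(u,E \right)} = \frac{1}{-3} = - \frac{1}{3}$)
$N = - \frac{46}{3}$ ($N = -3 - \frac{37}{3} = - \frac{46}{3} \approx -15.333$)
$\left(46 + N\right) \left(-2\right) = \left(46 - \frac{46}{3}\right) \left(-2\right) = \frac{92}{3} \left(-2\right) = - \frac{184}{3}$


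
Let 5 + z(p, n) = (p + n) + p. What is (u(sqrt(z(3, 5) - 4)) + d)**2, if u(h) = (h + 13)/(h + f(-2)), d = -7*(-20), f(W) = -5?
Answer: 9942057/529 - 113508*sqrt(2)/529 ≈ 18491.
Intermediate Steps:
z(p, n) = -5 + n + 2*p (z(p, n) = -5 + ((p + n) + p) = -5 + ((n + p) + p) = -5 + (n + 2*p) = -5 + n + 2*p)
d = 140
u(h) = (13 + h)/(-5 + h) (u(h) = (h + 13)/(h - 5) = (13 + h)/(-5 + h))
(u(sqrt(z(3, 5) - 4)) + d)**2 = ((13 + sqrt((-5 + 5 + 2*3) - 4))/(-5 + sqrt((-5 + 5 + 2*3) - 4)) + 140)**2 = ((13 + sqrt((-5 + 5 + 6) - 4))/(-5 + sqrt((-5 + 5 + 6) - 4)) + 140)**2 = ((13 + sqrt(6 - 4))/(-5 + sqrt(6 - 4)) + 140)**2 = ((13 + sqrt(2))/(-5 + sqrt(2)) + 140)**2 = (140 + (13 + sqrt(2))/(-5 + sqrt(2)))**2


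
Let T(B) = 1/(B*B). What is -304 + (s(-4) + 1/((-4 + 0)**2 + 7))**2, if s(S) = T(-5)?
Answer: -100507696/330625 ≈ -303.99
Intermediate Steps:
T(B) = B**(-2)
s(S) = 1/25 (s(S) = (-5)**(-2) = 1/25)
-304 + (s(-4) + 1/((-4 + 0)**2 + 7))**2 = -304 + (1/25 + 1/((-4 + 0)**2 + 7))**2 = -304 + (1/25 + 1/((-4)**2 + 7))**2 = -304 + (1/25 + 1/(16 + 7))**2 = -304 + (1/25 + 1/23)**2 = -304 + (48/575)**2 = -304 + 2304/330625 = -100507696/330625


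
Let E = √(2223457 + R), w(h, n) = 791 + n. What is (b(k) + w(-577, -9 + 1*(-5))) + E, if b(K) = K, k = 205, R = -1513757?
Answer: 982 + 10*√7097 ≈ 1824.4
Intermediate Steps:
E = 10*√7097 (E = √(2223457 - 1513757) = √709700 = 10*√7097 ≈ 842.44)
(b(k) + w(-577, -9 + 1*(-5))) + E = (205 + (791 + (-9 + 1*(-5)))) + 10*√7097 = (205 + (791 + (-9 - 5))) + 10*√7097 = (205 + (791 - 14)) + 10*√7097 = (205 + 777) + 10*√7097 = 982 + 10*√7097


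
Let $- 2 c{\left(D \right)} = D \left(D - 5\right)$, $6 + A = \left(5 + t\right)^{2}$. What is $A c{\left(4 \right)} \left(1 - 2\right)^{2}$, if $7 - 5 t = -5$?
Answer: $\frac{2438}{25} \approx 97.52$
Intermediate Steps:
$t = \frac{12}{5}$ ($t = \frac{7}{5} - -1 = \frac{7}{5} + 1 = \frac{12}{5} \approx 2.4$)
$A = \frac{1219}{25}$ ($A = -6 + \left(5 + \frac{12}{5}\right)^{2} = -6 + \left(\frac{37}{5}\right)^{2} = -6 + \frac{1369}{25} = \frac{1219}{25} \approx 48.76$)
$c{\left(D \right)} = - \frac{D \left(-5 + D\right)}{2}$ ($c{\left(D \right)} = - \frac{D \left(D - 5\right)}{2} = - \frac{D \left(-5 + D\right)}{2}$)
$A c{\left(4 \right)} \left(1 - 2\right)^{2} = \frac{1219 \cdot \frac{1}{2} \cdot 4 \left(5 - 4\right)}{25} \left(1 - 2\right)^{2} = \frac{1219 \cdot \frac{1}{2} \cdot 4 \left(5 - 4\right)}{25} \left(-1\right)^{2} = \frac{1219 \cdot \frac{1}{2} \cdot 4 \cdot 1}{25} \cdot 1 = \frac{1219}{25} \cdot 2 \cdot 1 = \frac{2438}{25} \cdot 1 = \frac{2438}{25}$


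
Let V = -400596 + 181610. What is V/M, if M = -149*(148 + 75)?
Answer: 982/149 ≈ 6.5906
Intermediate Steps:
V = -218986
M = -33227 (M = -149*223 = -33227)
V/M = -218986/(-33227) = -218986*(-1/33227) = 982/149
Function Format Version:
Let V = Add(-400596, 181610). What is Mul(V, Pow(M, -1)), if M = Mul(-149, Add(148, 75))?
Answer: Rational(982, 149) ≈ 6.5906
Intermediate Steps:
V = -218986
M = -33227 (M = Mul(-149, 223) = -33227)
Mul(V, Pow(M, -1)) = Mul(-218986, Pow(-33227, -1)) = Mul(-218986, Rational(-1, 33227)) = Rational(982, 149)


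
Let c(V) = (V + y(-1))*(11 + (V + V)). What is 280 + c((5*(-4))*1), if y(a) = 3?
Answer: 773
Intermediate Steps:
c(V) = (3 + V)*(11 + 2*V) (c(V) = (V + 3)*(11 + (V + V)) = (3 + V)*(11 + 2*V))
280 + c((5*(-4))*1) = 280 + (33 + 2*((5*(-4))*1)² + 17*((5*(-4))*1)) = 280 + (33 + 2*(-20*1)² + 17*(-20*1)) = 280 + (33 + 2*(-20)² + 17*(-20)) = 280 + (33 + 2*400 - 340) = 280 + (33 + 800 - 340) = 280 + 493 = 773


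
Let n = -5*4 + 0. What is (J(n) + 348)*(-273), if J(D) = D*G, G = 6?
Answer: -62244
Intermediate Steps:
n = -20 (n = -20 + 0 = -20)
J(D) = 6*D (J(D) = D*6 = 6*D)
(J(n) + 348)*(-273) = (6*(-20) + 348)*(-273) = (-120 + 348)*(-273) = 228*(-273) = -62244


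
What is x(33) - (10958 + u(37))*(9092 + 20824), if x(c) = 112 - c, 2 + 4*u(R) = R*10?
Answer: -330571721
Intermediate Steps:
u(R) = -½ + 5*R/2 (u(R) = -½ + (R*10)/4 = -½ + (10*R)/4 = -½ + 5*R/2)
x(33) - (10958 + u(37))*(9092 + 20824) = (112 - 1*33) - (10958 + (-½ + (5/2)*37))*(9092 + 20824) = (112 - 33) - (10958 + (-½ + 185/2))*29916 = 79 - (10958 + 92)*29916 = 79 - 11050*29916 = 79 - 1*330571800 = 79 - 330571800 = -330571721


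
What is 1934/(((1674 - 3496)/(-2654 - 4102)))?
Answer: 6533052/911 ≈ 7171.3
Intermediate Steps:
1934/(((1674 - 3496)/(-2654 - 4102))) = 1934/((-1822/(-6756))) = 1934/((-1822*(-1/6756))) = 1934/(911/3378) = 1934*(3378/911) = 6533052/911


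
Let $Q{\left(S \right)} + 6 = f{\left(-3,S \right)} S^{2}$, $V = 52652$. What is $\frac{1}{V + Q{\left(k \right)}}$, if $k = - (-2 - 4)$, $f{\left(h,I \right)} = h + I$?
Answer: $\frac{1}{52754} \approx 1.8956 \cdot 10^{-5}$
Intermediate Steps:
$f{\left(h,I \right)} = I + h$
$k = 6$ ($k = \left(-1\right) \left(-6\right) = 6$)
$Q{\left(S \right)} = -6 + S^{2} \left(-3 + S\right)$ ($Q{\left(S \right)} = -6 + \left(S - 3\right) S^{2} = -6 + \left(-3 + S\right) S^{2} = -6 + S^{2} \left(-3 + S\right)$)
$\frac{1}{V + Q{\left(k \right)}} = \frac{1}{52652 - \left(6 - 6^{2} \left(-3 + 6\right)\right)} = \frac{1}{52652 + \left(-6 + 36 \cdot 3\right)} = \frac{1}{52652 + \left(-6 + 108\right)} = \frac{1}{52652 + 102} = \frac{1}{52754}$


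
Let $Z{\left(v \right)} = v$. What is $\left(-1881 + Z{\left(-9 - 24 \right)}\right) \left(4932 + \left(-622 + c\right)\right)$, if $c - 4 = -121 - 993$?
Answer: $-6124800$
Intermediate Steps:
$c = -1110$ ($c = 4 - 1114 = -1110$)
$\left(-1881 + Z{\left(-9 - 24 \right)}\right) \left(4932 + \left(-622 + c\right)\right) = \left(-1881 - 33\right) \left(4932 - 1732\right) = \left(-1914\right) 3200 = -6124800$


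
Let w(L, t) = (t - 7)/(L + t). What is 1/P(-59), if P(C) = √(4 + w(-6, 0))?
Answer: √186/31 ≈ 0.43994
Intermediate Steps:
w(L, t) = (-7 + t)/(L + t)
P(C) = √186/6 (P(C) = √(4 + (-7 + 0)/(-6 + 0)) = √(4 - 7/(-6)) = √(4 - ⅙*(-7)) = √(4 + 7/6) = √(31/6) = √186/6)
1/P(-59) = 1/(√186/6) = √186/31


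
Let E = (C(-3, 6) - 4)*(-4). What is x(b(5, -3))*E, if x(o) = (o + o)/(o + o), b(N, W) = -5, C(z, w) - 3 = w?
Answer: -20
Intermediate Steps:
C(z, w) = 3 + w
x(o) = 1 (x(o) = (2*o)/((2*o)) = (2*o)*(1/(2*o)) = 1)
E = -20 (E = ((3 + 6) - 4)*(-4) = (9 - 4)*(-4) = 5*(-4) = -20)
x(b(5, -3))*E = 1*(-20) = -20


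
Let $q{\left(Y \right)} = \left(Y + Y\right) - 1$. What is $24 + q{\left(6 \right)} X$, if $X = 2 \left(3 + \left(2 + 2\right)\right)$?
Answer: $178$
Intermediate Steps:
$X = 14$ ($X = 2 \left(3 + 4\right) = 2 \cdot 7 = 14$)
$q{\left(Y \right)} = -1 + 2 Y$ ($q{\left(Y \right)} = 2 Y - 1 = -1 + 2 Y$)
$24 + q{\left(6 \right)} X = 24 + \left(-1 + 2 \cdot 6\right) 14 = 24 + \left(-1 + 12\right) 14 = 24 + 11 \cdot 14 = 24 + 154 = 178$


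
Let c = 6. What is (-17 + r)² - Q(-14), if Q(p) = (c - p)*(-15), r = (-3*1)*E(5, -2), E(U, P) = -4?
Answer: 325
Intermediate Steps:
r = 12 (r = -3*1*(-4) = -3*(-4) = 12)
Q(p) = -90 + 15*p (Q(p) = (6 - p)*(-15) = -90 + 15*p)
(-17 + r)² - Q(-14) = (-17 + 12)² - (-90 + 15*(-14)) = (-5)² - (-90 - 210) = 25 - 1*(-300) = 25 + 300 = 325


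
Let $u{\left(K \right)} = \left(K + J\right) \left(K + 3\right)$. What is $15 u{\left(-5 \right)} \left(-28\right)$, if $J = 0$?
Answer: $-4200$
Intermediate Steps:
$u{\left(K \right)} = K \left(3 + K\right)$ ($u{\left(K \right)} = \left(K + 0\right) \left(K + 3\right) = K \left(3 + K\right)$)
$15 u{\left(-5 \right)} \left(-28\right) = 15 \left(- 5 \left(3 - 5\right)\right) \left(-28\right) = 15 \left(\left(-5\right) \left(-2\right)\right) \left(-28\right) = 15 \cdot 10 \left(-28\right) = 150 \left(-28\right) = -4200$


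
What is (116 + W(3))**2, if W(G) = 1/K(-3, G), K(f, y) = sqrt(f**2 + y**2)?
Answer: (696 + sqrt(2))**2/36 ≈ 13511.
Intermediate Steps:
W(G) = 1/sqrt(9 + G**2) (W(G) = 1/(sqrt((-3)**2 + G**2)) = 1/(sqrt(9 + G**2)) = 1/sqrt(9 + G**2))
(116 + W(3))**2 = (116 + 1/sqrt(9 + 3**2))**2 = (116 + 1/sqrt(9 + 9))**2 = (116 + 1/sqrt(18))**2 = (116 + sqrt(2)/6)**2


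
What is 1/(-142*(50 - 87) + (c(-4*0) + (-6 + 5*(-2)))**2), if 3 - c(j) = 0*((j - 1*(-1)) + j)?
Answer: 1/5423 ≈ 0.00018440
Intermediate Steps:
c(j) = 3 (c(j) = 3 - 0*((j - 1*(-1)) + j) = 3 - 0*((j + 1) + j) = 3 - 0*((1 + j) + j) = 3 - 0*(1 + 2*j) = 3 - 1*0 = 3 + 0 = 3)
1/(-142*(50 - 87) + (c(-4*0) + (-6 + 5*(-2)))**2) = 1/(-142*(50 - 87) + (3 + (-6 + 5*(-2)))**2) = 1/(-142*(-37) + (3 + (-6 - 10))**2) = 1/(5254 + (3 - 16)**2) = 1/(5254 + (-13)**2) = 1/(5254 + 169) = 1/5423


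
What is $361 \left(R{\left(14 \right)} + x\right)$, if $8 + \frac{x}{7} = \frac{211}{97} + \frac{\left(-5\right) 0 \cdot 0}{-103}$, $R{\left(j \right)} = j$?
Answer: $- \frac{937517}{97} \approx -9665.1$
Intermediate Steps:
$x = - \frac{3955}{97}$ ($x = -56 + 7 \left(\frac{211}{97} + \frac{\left(-5\right) 0 \cdot 0}{-103}\right) = -56 + 7 \left(211 \cdot \frac{1}{97} + 0 \cdot 0 \left(- \frac{1}{103}\right)\right) = -56 + 7 \left(\frac{211}{97} + 0 \left(- \frac{1}{103}\right)\right) = -56 + 7 \left(\frac{211}{97} + 0\right) = -56 + 7 \cdot \frac{211}{97} = -56 + \frac{1477}{97} = - \frac{3955}{97} \approx -40.773$)
$361 \left(R{\left(14 \right)} + x\right) = 361 \left(14 - \frac{3955}{97}\right) = 361 \left(- \frac{2597}{97}\right) = - \frac{937517}{97}$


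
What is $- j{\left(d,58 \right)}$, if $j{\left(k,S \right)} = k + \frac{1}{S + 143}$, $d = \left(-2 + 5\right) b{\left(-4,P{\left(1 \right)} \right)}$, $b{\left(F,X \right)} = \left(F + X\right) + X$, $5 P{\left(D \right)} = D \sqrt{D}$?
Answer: $\frac{10849}{1005} \approx 10.795$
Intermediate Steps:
$P{\left(D \right)} = \frac{D^{\frac{3}{2}}}{5}$ ($P{\left(D \right)} = \frac{D \sqrt{D}}{5} = \frac{D^{\frac{3}{2}}}{5}$)
$b{\left(F,X \right)} = F + 2 X$
$d = - \frac{54}{5}$ ($d = \left(-2 + 5\right) \left(-4 + 2 \frac{1^{\frac{3}{2}}}{5}\right) = 3 \left(-4 + 2 \cdot \frac{1}{5} \cdot 1\right) = 3 \left(-4 + 2 \cdot \frac{1}{5}\right) = 3 \left(-4 + \frac{2}{5}\right) = 3 \left(- \frac{18}{5}\right) = - \frac{54}{5} \approx -10.8$)
$j{\left(k,S \right)} = k + \frac{1}{143 + S}$
$- j{\left(d,58 \right)} = - \frac{1 + 143 \left(- \frac{54}{5}\right) + 58 \left(- \frac{54}{5}\right)}{143 + 58} = - \frac{1 - \frac{7722}{5} - \frac{3132}{5}}{201} = - \frac{-10849}{201 \cdot 5} = \left(-1\right) \left(- \frac{10849}{1005}\right) = \frac{10849}{1005}$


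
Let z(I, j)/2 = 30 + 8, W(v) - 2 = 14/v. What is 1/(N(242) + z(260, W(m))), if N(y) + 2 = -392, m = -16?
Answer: -1/318 ≈ -0.0031447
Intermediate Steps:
W(v) = 2 + 14/v
z(I, j) = 76 (z(I, j) = 2*(30 + 8) = 2*38 = 76)
N(y) = -394 (N(y) = -2 - 392 = -394)
1/(N(242) + z(260, W(m))) = 1/(-394 + 76) = 1/(-318) = -1/318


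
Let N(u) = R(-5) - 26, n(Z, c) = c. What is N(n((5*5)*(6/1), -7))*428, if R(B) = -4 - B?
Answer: -10700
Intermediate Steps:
N(u) = -25 (N(u) = (-4 - 1*(-5)) - 26 = (-4 + 5) - 26 = 1 - 26 = -25)
N(n((5*5)*(6/1), -7))*428 = -25*428 = -10700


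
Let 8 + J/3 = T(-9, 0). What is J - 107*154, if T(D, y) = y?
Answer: -16502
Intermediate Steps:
J = -24 (J = -24 + 3*0 = -24 + 0 = -24)
J - 107*154 = -24 - 107*154 = -24 - 16478 = -16502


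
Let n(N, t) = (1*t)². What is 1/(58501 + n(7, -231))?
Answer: 1/111862 ≈ 8.9396e-6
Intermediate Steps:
n(N, t) = t²
1/(58501 + n(7, -231)) = 1/(58501 + (-231)²) = 1/(58501 + 53361) = 1/111862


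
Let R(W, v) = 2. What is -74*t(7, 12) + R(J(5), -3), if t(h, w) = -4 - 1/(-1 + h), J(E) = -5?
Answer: 931/3 ≈ 310.33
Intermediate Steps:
-74*t(7, 12) + R(J(5), -3) = -74*(3 - 4*7)/(-1 + 7) + 2 = -74*(3 - 28)/6 + 2 = -37*(-25)/3 + 2 = -74*(-25/6) + 2 = 925/3 + 2 = 931/3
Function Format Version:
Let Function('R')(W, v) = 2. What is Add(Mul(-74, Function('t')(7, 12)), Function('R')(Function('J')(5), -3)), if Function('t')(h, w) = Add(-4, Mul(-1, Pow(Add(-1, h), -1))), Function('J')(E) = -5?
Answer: Rational(931, 3) ≈ 310.33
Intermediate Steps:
Add(Mul(-74, Function('t')(7, 12)), Function('R')(Function('J')(5), -3)) = Add(Mul(-74, Mul(Pow(Add(-1, 7), -1), Add(3, Mul(-4, 7)))), 2) = Add(Mul(-74, Mul(Pow(6, -1), Add(3, -28))), 2) = Add(Mul(-74, Mul(Rational(1, 6), -25)), 2) = Add(Mul(-74, Rational(-25, 6)), 2) = Add(Rational(925, 3), 2) = Rational(931, 3)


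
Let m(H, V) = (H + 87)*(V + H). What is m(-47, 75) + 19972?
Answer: 21092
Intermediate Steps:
m(H, V) = (87 + H)*(H + V)
m(-47, 75) + 19972 = ((-47)² + 87*(-47) + 87*75 - 47*75) + 19972 = (2209 - 4089 + 6525 - 3525) + 19972 = 1120 + 19972 = 21092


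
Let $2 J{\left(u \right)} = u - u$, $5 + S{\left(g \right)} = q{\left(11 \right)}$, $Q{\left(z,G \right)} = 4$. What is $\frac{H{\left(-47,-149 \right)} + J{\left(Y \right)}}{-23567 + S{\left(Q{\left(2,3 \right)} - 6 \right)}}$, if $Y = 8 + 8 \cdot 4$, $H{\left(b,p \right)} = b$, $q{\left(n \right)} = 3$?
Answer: $\frac{47}{23569} \approx 0.0019941$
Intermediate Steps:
$S{\left(g \right)} = -2$ ($S{\left(g \right)} = -5 + 3 = -2$)
$Y = 40$ ($Y = 8 + 32 = 40$)
$J{\left(u \right)} = 0$ ($J{\left(u \right)} = \frac{u - u}{2} = \frac{1}{2} \cdot 0 = 0$)
$\frac{H{\left(-47,-149 \right)} + J{\left(Y \right)}}{-23567 + S{\left(Q{\left(2,3 \right)} - 6 \right)}} = \frac{-47 + 0}{-23567 - 2} = - \frac{47}{-23569} = \left(-47\right) \left(- \frac{1}{23569}\right) = \frac{47}{23569}$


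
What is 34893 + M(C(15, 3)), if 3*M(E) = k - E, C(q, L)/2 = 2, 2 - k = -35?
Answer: 34904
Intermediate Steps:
k = 37 (k = 2 - 1*(-35) = 2 + 35 = 37)
C(q, L) = 4 (C(q, L) = 2*2 = 4)
M(E) = 37/3 - E/3 (M(E) = (37 - E)/3 = 37/3 - E/3)
34893 + M(C(15, 3)) = 34893 + (37/3 - ⅓*4) = 34893 + (37/3 - 4/3) = 34893 + 11 = 34904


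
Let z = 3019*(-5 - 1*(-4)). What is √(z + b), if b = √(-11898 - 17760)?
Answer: √(-3019 + I*√29658) ≈ 1.5665 + 54.968*I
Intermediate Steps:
b = I*√29658 (b = √(-29658) = I*√29658 ≈ 172.22*I)
z = -3019 (z = 3019*(-5 + 4) = 3019*(-1) = -3019)
√(z + b) = √(-3019 + I*√29658)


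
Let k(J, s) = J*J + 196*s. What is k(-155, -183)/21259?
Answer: -11843/21259 ≈ -0.55708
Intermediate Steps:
k(J, s) = J² + 196*s
k(-155, -183)/21259 = ((-155)² + 196*(-183))/21259 = (24025 - 35868)*(1/21259) = -11843*1/21259 = -11843/21259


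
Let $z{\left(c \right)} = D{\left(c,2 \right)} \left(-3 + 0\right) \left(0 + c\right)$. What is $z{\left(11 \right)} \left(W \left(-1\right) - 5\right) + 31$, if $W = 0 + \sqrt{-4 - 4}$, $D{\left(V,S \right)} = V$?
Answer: $1846 + 726 i \sqrt{2} \approx 1846.0 + 1026.7 i$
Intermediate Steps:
$W = 2 i \sqrt{2}$ ($W = 0 + \sqrt{-8} = 0 + 2 i \sqrt{2} = 2 i \sqrt{2} \approx 2.8284 i$)
$z{\left(c \right)} = - 3 c^{2}$ ($z{\left(c \right)} = c \left(-3 + 0\right) \left(0 + c\right) = c \left(- 3 c\right) = - 3 c^{2}$)
$z{\left(11 \right)} \left(W \left(-1\right) - 5\right) + 31 = - 3 \cdot 11^{2} \left(2 i \sqrt{2} \left(-1\right) - 5\right) + 31 = \left(-3\right) 121 \left(- 2 i \sqrt{2} - 5\right) + 31 = - 363 \left(-5 - 2 i \sqrt{2}\right) + 31 = \left(1815 + 726 i \sqrt{2}\right) + 31 = 1846 + 726 i \sqrt{2}$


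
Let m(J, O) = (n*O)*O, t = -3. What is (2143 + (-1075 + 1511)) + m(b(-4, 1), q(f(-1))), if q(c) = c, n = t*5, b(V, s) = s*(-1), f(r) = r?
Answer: 2564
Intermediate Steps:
b(V, s) = -s
n = -15 (n = -3*5 = -15)
m(J, O) = -15*O² (m(J, O) = (-15*O)*O = -15*O²)
(2143 + (-1075 + 1511)) + m(b(-4, 1), q(f(-1))) = (2143 + (-1075 + 1511)) - 15*(-1)² = (2143 + 436) - 15*1 = 2579 - 15 = 2564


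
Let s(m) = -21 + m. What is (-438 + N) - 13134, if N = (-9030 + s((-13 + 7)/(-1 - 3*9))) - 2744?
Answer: -355135/14 ≈ -25367.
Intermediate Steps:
N = -165127/14 (N = (-9030 + (-21 + (-13 + 7)/(-1 - 3*9))) - 2744 = (-9030 + (-21 - 6/(-1 - 27))) - 2744 = (-9030 + (-21 - 6/(-28))) - 2744 = (-9030 + (-21 - 6*(-1/28))) - 2744 = (-9030 + (-21 + 3/14)) - 2744 = (-9030 - 291/14) - 2744 = -126711/14 - 2744 = -165127/14 ≈ -11795.)
(-438 + N) - 13134 = (-438 - 165127/14) - 13134 = -171259/14 - 13134 = -355135/14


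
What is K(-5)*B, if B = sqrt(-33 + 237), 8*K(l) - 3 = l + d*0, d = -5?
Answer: -sqrt(51)/2 ≈ -3.5707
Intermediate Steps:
K(l) = 3/8 + l/8 (K(l) = 3/8 + (l - 5*0)/8 = 3/8 + (l + 0)/8 = 3/8 + l/8)
B = 2*sqrt(51) (B = sqrt(204) = 2*sqrt(51) ≈ 14.283)
K(-5)*B = (3/8 + (1/8)*(-5))*(2*sqrt(51)) = (3/8 - 5/8)*(2*sqrt(51)) = -sqrt(51)/2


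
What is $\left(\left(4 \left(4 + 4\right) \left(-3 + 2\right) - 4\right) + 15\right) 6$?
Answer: $-126$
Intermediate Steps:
$\left(\left(4 \left(4 + 4\right) \left(-3 + 2\right) - 4\right) + 15\right) 6 = \left(\left(4 \cdot 8 \left(-1\right) - 4\right) + 15\right) 6 = \left(\left(4 \left(-8\right) - 4\right) + 15\right) 6 = \left(\left(-32 - 4\right) + 15\right) 6 = \left(-36 + 15\right) 6 = \left(-21\right) 6 = -126$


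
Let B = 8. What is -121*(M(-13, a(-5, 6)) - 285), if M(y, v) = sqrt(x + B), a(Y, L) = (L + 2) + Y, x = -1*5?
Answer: 34485 - 121*sqrt(3) ≈ 34275.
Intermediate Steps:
x = -5
a(Y, L) = 2 + L + Y (a(Y, L) = (2 + L) + Y = 2 + L + Y)
M(y, v) = sqrt(3) (M(y, v) = sqrt(-5 + 8) = sqrt(3))
-121*(M(-13, a(-5, 6)) - 285) = -121*(sqrt(3) - 285) = -121*(-285 + sqrt(3)) = 34485 - 121*sqrt(3)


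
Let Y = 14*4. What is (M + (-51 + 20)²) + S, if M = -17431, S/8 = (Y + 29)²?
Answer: 41330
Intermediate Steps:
Y = 56
S = 57800 (S = 8*(56 + 29)² = 8*85² = 8*7225 = 57800)
(M + (-51 + 20)²) + S = (-17431 + (-51 + 20)²) + 57800 = (-17431 + (-31)²) + 57800 = (-17431 + 961) + 57800 = -16470 + 57800 = 41330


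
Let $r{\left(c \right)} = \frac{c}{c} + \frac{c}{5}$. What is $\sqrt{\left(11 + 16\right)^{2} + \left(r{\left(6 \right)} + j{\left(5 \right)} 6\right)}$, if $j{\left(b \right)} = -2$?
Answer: $\frac{2 \sqrt{4495}}{5} \approx 26.818$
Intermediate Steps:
$r{\left(c \right)} = 1 + \frac{c}{5}$ ($r{\left(c \right)} = 1 + c \frac{1}{5} = 1 + \frac{c}{5}$)
$\sqrt{\left(11 + 16\right)^{2} + \left(r{\left(6 \right)} + j{\left(5 \right)} 6\right)} = \sqrt{\left(11 + 16\right)^{2} + \left(\left(1 + \frac{1}{5} \cdot 6\right) - 12\right)} = \sqrt{27^{2} + \left(\left(1 + \frac{6}{5}\right) - 12\right)} = \sqrt{729 + \left(\frac{11}{5} - 12\right)} = \sqrt{729 - \frac{49}{5}} = \sqrt{\frac{3596}{5}} = \frac{2 \sqrt{4495}}{5}$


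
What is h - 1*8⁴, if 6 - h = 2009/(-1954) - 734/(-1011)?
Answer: -8079173597/1975494 ≈ -4089.7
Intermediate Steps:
h = 12449827/1975494 (h = 6 - (2009/(-1954) - 734/(-1011)) = 6 - (2009*(-1/1954) - 734*(-1/1011)) = 6 - (-2009/1954 + 734/1011) = 6 - 1*(-596863/1975494) = 6 + 596863/1975494 = 12449827/1975494 ≈ 6.3021)
h - 1*8⁴ = 12449827/1975494 - 1*8⁴ = 12449827/1975494 - 1*4096 = 12449827/1975494 - 4096 = -8079173597/1975494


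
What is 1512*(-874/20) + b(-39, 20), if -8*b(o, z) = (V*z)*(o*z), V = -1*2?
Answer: -349872/5 ≈ -69974.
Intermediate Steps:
V = -2
b(o, z) = o*z²/4 (b(o, z) = -(-2*z)*o*z/8 = -(-1)*o*z²/4 = o*z²/4)
1512*(-874/20) + b(-39, 20) = 1512*(-874/20) + (¼)*(-39)*20² = 1512*(-874*1/20) + (¼)*(-39)*400 = 1512*(-437/10) - 3900 = -330372/5 - 3900 = -349872/5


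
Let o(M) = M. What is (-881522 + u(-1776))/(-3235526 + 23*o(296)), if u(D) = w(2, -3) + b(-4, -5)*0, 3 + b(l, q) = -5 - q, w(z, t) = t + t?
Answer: 440764/1614359 ≈ 0.27303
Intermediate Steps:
w(z, t) = 2*t
b(l, q) = -8 - q (b(l, q) = -3 + (-5 - q) = -8 - q)
u(D) = -6 (u(D) = 2*(-3) + (-8 - 1*(-5))*0 = -6 + (-8 + 5)*0 = -6 - 3*0 = -6 + 0 = -6)
(-881522 + u(-1776))/(-3235526 + 23*o(296)) = (-881522 - 6)/(-3235526 + 23*296) = -881528/(-3235526 + 6808) = -881528/(-3228718) = -881528*(-1/3228718) = 440764/1614359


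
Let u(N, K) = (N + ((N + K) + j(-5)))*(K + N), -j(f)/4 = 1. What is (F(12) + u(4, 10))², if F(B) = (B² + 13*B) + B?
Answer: 258064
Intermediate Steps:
j(f) = -4 (j(f) = -4*1 = -4)
F(B) = B² + 14*B
u(N, K) = (K + N)*(-4 + K + 2*N) (u(N, K) = (N + ((N + K) - 4))*(K + N) = (N + ((K + N) - 4))*(K + N) = (N + (-4 + K + N))*(K + N) = (-4 + K + 2*N)*(K + N) = (K + N)*(-4 + K + 2*N))
(F(12) + u(4, 10))² = (12*(14 + 12) + (10² - 4*10 - 4*4 + 2*4² + 3*10*4))² = (12*26 + (100 - 40 - 16 + 2*16 + 120))² = (312 + (100 - 40 - 16 + 32 + 120))² = (312 + 196)² = 508² = 258064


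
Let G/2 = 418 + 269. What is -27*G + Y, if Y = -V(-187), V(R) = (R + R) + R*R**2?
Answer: 6502479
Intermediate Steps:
G = 1374 (G = 2*(418 + 269) = 2*687 = 1374)
V(R) = R**3 + 2*R (V(R) = 2*R + R**3 = R**3 + 2*R)
Y = 6539577 (Y = -(-187)*(2 + (-187)**2) = -(-187)*(2 + 34969) = -(-187)*34971 = -1*(-6539577) = 6539577)
-27*G + Y = -27*1374 + 6539577 = -37098 + 6539577 = 6502479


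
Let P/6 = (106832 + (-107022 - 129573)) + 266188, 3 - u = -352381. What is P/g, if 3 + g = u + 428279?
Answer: 9095/8674 ≈ 1.0485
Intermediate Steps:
u = 352384 (u = 3 - 1*(-352381) = 3 + 352381 = 352384)
P = 818550 (P = 6*((106832 + (-107022 - 129573)) + 266188) = 6*((106832 - 236595) + 266188) = 6*(-129763 + 266188) = 6*136425 = 818550)
g = 780660 (g = -3 + (352384 + 428279) = -3 + 780663 = 780660)
P/g = 818550/780660 = 818550*(1/780660) = 9095/8674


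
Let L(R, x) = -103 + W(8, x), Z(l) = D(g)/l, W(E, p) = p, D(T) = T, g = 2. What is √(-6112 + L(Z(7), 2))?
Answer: I*√6213 ≈ 78.823*I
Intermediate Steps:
Z(l) = 2/l
L(R, x) = -103 + x
√(-6112 + L(Z(7), 2)) = √(-6112 + (-103 + 2)) = √(-6112 - 101) = √(-6213) = I*√6213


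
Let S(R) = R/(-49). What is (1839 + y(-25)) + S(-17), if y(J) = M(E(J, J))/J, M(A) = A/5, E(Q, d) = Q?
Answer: 450689/245 ≈ 1839.5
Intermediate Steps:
S(R) = -R/49 (S(R) = R*(-1/49) = -R/49)
M(A) = A/5 (M(A) = A*(1/5) = A/5)
y(J) = 1/5 (y(J) = (J/5)/J = 1/5)
(1839 + y(-25)) + S(-17) = (1839 + 1/5) - 1/49*(-17) = 9196/5 + 17/49 = 450689/245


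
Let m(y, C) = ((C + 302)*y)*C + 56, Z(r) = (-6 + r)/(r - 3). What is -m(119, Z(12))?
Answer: -216608/9 ≈ -24068.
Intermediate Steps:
Z(r) = (-6 + r)/(-3 + r)
m(y, C) = 56 + C*y*(302 + C) (m(y, C) = ((302 + C)*y)*C + 56 = (y*(302 + C))*C + 56 = C*y*(302 + C) + 56 = 56 + C*y*(302 + C))
-m(119, Z(12)) = -(56 + 119*((-6 + 12)/(-3 + 12))**2 + 302*((-6 + 12)/(-3 + 12))*119) = -(56 + 119*(6/9)**2 + 302*(6/9)*119) = -(56 + 119*((1/9)*6)**2 + 302*((1/9)*6)*119) = -(56 + 119*(2/3)**2 + 302*(2/3)*119) = -(56 + 119*(4/9) + 71876/3) = -(56 + 476/9 + 71876/3) = -1*216608/9 = -216608/9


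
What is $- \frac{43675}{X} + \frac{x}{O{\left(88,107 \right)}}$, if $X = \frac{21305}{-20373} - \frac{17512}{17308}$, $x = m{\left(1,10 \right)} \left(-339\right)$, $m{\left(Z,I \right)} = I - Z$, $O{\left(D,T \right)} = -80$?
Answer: $\frac{308563364227179}{14510378320} \approx 21265.0$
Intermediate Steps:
$x = -3051$ ($x = \left(10 - 1\right) \left(-339\right) = 9 \left(-339\right) = -3051$)
$X = - \frac{181379729}{88153971}$ ($X = 21305 \left(- \frac{1}{20373}\right) - \frac{4378}{4327} = - \frac{21305}{20373} - \frac{4378}{4327} = - \frac{181379729}{88153971} \approx -2.0575$)
$- \frac{43675}{X} + \frac{x}{O{\left(88,107 \right)}} = - \frac{43675}{- \frac{181379729}{88153971}} - \frac{3051}{-80} = \left(-43675\right) \left(- \frac{88153971}{181379729}\right) - - \frac{3051}{80} = \frac{3850124683425}{181379729} + \frac{3051}{80} = \frac{308563364227179}{14510378320}$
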